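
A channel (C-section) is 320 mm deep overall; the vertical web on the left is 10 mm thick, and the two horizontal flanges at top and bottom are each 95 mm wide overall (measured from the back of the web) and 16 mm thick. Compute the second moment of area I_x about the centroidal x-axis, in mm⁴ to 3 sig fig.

Treat the section as a set of non-overlapping primitives; coordinates are from the bounding-box lower-left.
Web: 10 × 320, A = 3 200 mm², y = 160 mm, Ī = 27 306 667 mm⁴.
Top flange (beyond web): 85 × 16, A = 1 360 mm², y = 312 mm, Ī = 29 013 mm⁴.
Bottom flange (beyond web): 85 × 16, A = 1 360 mm², y = 8 mm, Ī = 29 013 mm⁴.
By symmetry the centroid is at mid-height, ȳ = 160 mm.
Transfer each piece to the centroidal x-axis using Ī + A·d² with d = y − 160:
  web: d = 0 mm → contributes +27 306 667 mm⁴
  top flange (beyond web): d = 152 mm → contributes +31 450 453 mm⁴
  bottom flange (beyond web): d = -152 mm → contributes +31 450 453 mm⁴
Total I = 90 207 573 mm⁴.

I_x ≈ 9.02 × 10⁷ mm⁴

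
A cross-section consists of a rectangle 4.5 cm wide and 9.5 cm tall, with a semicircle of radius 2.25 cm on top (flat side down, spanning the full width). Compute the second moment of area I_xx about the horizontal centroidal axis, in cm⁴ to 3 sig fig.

Break the section into simple shapes (no overlaps), measuring from the bottom-left corner of the bounding box.
Rectangular body: 4.5 × 9.5, A = 42.75 cm², y = 4.75 cm, Ī = 321.52 cm⁴.
Semicircular cap: semicircle r = 2.25, A = 7.9522 cm², y = 10.455 cm, Ī = 2.813 cm⁴.
Centroid: ȳ = ΣA·y / ΣA = 5.6448 cm.
Transfer each piece to the horizontal centroidal axis using Ī + A·d² with d = y − 5.6448:
  rectangular body: d = -0.89476 cm → contributes +355.74 cm⁴
  semicircular cap: d = 4.8102 cm → contributes +186.81 cm⁴
Total I = 542.55 cm⁴.

I_xx ≈ 543 cm⁴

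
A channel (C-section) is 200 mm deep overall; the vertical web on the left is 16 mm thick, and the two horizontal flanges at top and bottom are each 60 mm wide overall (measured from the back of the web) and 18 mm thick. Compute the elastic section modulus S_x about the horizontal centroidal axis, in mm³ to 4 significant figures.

Break the section into simple shapes (no overlaps), measuring from the bottom-left corner of the bounding box.
Web: 16 × 200, A = 3 200 mm², y = 100 mm, Ī = 10 666 667 mm⁴.
Top flange (beyond web): 44 × 18, A = 792 mm², y = 191 mm, Ī = 21 384 mm⁴.
Bottom flange (beyond web): 44 × 18, A = 792 mm², y = 9 mm, Ī = 21 384 mm⁴.
By symmetry the centroid is at mid-height, ȳ = 100 mm.
Transfer each piece to the horizontal centroidal axis using Ī + A·d² with d = y − 100:
  web: d = 0 mm → contributes +10 666 667 mm⁴
  top flange (beyond web): d = 91 mm → contributes +6 579 936 mm⁴
  bottom flange (beyond web): d = -91 mm → contributes +6 579 936 mm⁴
Total I = 23 826 539 mm⁴.
Extreme fibre distance c = 100 mm; S = I/c = 238 265 mm³.

S_x ≈ 2.383 × 10⁵ mm³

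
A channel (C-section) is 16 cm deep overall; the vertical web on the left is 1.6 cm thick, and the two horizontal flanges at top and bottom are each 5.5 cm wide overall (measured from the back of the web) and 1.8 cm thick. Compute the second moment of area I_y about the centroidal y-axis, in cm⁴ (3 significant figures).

Split into non-overlapping primitives; take the origin at the lower-left of the bounding box.
Web: 1.6 × 16, A = 25.6 cm², x = 0.8 cm, Ī = 5.4613 cm⁴.
Top flange (beyond web): 3.9 × 1.8, A = 7.02 cm², x = 3.55 cm, Ī = 8.8979 cm⁴.
Bottom flange (beyond web): 3.9 × 1.8, A = 7.02 cm², x = 3.55 cm, Ī = 8.8979 cm⁴.
Centroid: x̄ = ΣA·x / ΣA = 1.774 cm.
Transfer each piece to the centroidal y-axis using Ī + A·d² with d = x − 1.774:
  web: d = -0.97402 cm → contributes +29.748 cm⁴
  top flange (beyond web): d = 1.776 cm → contributes +31.04 cm⁴
  bottom flange (beyond web): d = 1.776 cm → contributes +31.04 cm⁴
Total I = 91.828 cm⁴.

I_y ≈ 91.8 cm⁴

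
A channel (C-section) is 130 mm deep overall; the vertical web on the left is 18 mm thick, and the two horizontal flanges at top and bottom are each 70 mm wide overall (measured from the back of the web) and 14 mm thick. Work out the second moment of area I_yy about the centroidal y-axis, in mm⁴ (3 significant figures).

I_yy ≈ 1.49 × 10⁶ mm⁴

Decompose the section into non-overlapping parts with the origin at the bottom-left of its bounding rectangle.
Web: 18 × 130, A = 2 340 mm², x = 9 mm, Ī = 63 180 mm⁴.
Top flange (beyond web): 52 × 14, A = 728 mm², x = 44 mm, Ī = 164 043 mm⁴.
Bottom flange (beyond web): 52 × 14, A = 728 mm², x = 44 mm, Ī = 164 043 mm⁴.
Centroid: x̄ = ΣA·x / ΣA = 22.425 mm.
Transfer each piece to the centroidal y-axis using Ī + A·d² with d = x − 22.425:
  web: d = -13.425 mm → contributes +484 898 mm⁴
  top flange (beyond web): d = 21.575 mm → contributes +502 923 mm⁴
  bottom flange (beyond web): d = 21.575 mm → contributes +502 923 mm⁴
Total I = 1 490 745 mm⁴.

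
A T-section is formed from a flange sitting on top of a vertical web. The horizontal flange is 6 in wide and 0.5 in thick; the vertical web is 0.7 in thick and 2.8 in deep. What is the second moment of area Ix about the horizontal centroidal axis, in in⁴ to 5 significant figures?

Split into non-overlapping primitives; take the origin at the lower-left of the bounding box.
Flange: 6 × 0.5, A = 3 in², y = 3.05 in, Ī = 0.0625 in⁴.
Web: 0.7 × 2.8, A = 1.96 in², y = 1.4 in, Ī = 1.280533 in⁴.
Centroid: ȳ = ΣA·y / ΣA = 2.397984 in.
Transfer each piece to the horizontal centroidal axis using Ī + A·d² with d = y − 2.397984:
  flange: d = 0.6520161 in → contributes +1.337875 in⁴
  web: d = -0.9979839 in → contributes +3.232638 in⁴
Total I = 4.570513 in⁴.

Ix ≈ 4.5705 in⁴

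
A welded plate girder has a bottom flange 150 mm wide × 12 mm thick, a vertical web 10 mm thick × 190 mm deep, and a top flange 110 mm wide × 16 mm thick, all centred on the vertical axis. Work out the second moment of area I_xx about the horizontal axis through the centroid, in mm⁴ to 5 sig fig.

I_xx ≈ 4.2809 × 10⁷ mm⁴

Split into non-overlapping primitives; take the origin at the lower-left of the bounding box.
Bottom plate: 150 × 12, A = 1 800 mm², y = 6 mm, Ī = 21 600 mm⁴.
Web plate: 10 × 190, A = 1 900 mm², y = 107 mm, Ī = 5 715 833 mm⁴.
Top plate: 110 × 16, A = 1 760 mm², y = 210 mm, Ī = 37546.67 mm⁴.
Centroid: ȳ = ΣA·y / ΣA = 106.9048 mm.
Transfer each piece to the horizontal axis through the centroid using Ī + A·d² with d = y − 106.9048:
  bottom plate: d = -100.9048 mm → contributes +18 348 788 mm⁴
  web plate: d = 0.0952381 mm → contributes +5 715 851 mm⁴
  top plate: d = 103.0952 mm → contributes +18 743 932 mm⁴
Total I = 42 808 570 mm⁴.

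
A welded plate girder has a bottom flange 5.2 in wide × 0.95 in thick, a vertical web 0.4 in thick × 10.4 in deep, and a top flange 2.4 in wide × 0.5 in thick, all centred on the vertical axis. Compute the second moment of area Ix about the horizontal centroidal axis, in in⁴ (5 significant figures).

Ix ≈ 187.78 in⁴

Treat the section as a set of non-overlapping primitives; coordinates are from the bounding-box lower-left.
Bottom plate: 5.2 × 0.95, A = 4.94 in², y = 0.475 in, Ī = 0.3715292 in⁴.
Web plate: 0.4 × 10.4, A = 4.16 in², y = 6.15 in, Ī = 37.49547 in⁴.
Top plate: 2.4 × 0.5, A = 1.2 in², y = 11.6 in, Ī = 0.025 in⁴.
Centroid: ȳ = ΣA·y / ΣA = 4.063155 in.
Transfer each piece to the horizontal centroidal axis using Ī + A·d² with d = y − 4.063155:
  bottom plate: d = -3.588155 in → contributes +63.97333 in⁴
  web plate: d = 2.086845 in → contributes +55.61194 in⁴
  top plate: d = 7.536845 in → contributes +68.18983 in⁴
Total I = 187.7751 in⁴.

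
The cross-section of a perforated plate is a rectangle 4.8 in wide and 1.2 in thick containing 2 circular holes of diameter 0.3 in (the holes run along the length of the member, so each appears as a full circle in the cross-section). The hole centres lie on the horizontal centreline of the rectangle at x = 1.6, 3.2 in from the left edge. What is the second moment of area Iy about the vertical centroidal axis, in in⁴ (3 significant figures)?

Decompose the section into non-overlapping parts with the origin at the bottom-left of its bounding rectangle.
Plate: 4.8 × 1.2, A = 5.76 in², x = 2.4 in, Ī = 11.059 in⁴.
Hole 1 (subtracted): ⌀0.3, A = 0.070686 in², x = 1.6 in, Ī = 0.00039761 in⁴.
Hole 2 (subtracted): ⌀0.3, A = 0.070686 in², x = 3.2 in, Ī = 0.00039761 in⁴.
By symmetry the centroid is at mid-width, x̄ = 2.4 in.
Transfer each piece to the vertical centroidal axis using Ī + A·d² with d = x − 2.4:
  plate: d = 0 in → contributes +11.059 in⁴
  hole 1: d = -0.8 in → contributes −0.045637 in⁴
  hole 2: d = 0.8 in → contributes −0.045637 in⁴
Total I = 10.968 in⁴.

Iy ≈ 11.0 in⁴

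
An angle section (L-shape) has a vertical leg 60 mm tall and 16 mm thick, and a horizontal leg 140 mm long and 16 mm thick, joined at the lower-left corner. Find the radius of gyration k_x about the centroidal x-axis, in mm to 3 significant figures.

Decompose the section into non-overlapping parts with the origin at the bottom-left of its bounding rectangle.
Vertical leg: 16 × 60, A = 960 mm², y = 30 mm, Ī = 288 000 mm⁴.
Horizontal leg (remainder): 124 × 16, A = 1 984 mm², y = 8 mm, Ī = 42 325 mm⁴.
Centroid: ȳ = ΣA·y / ΣA = 15.174 mm.
Transfer each piece to the centroidal x-axis using Ī + A·d² with d = y − 15.174:
  vertical leg: d = 14.826 mm → contributes +499 020 mm⁴
  horizontal leg (remainder): d = -7.1739 mm → contributes +144 432 mm⁴
Total I = 643 452 mm⁴.
Radius of gyration: k = √(I/A) = √(643 452 / 2 944) = 14.784 mm.

k_x ≈ 14.8 mm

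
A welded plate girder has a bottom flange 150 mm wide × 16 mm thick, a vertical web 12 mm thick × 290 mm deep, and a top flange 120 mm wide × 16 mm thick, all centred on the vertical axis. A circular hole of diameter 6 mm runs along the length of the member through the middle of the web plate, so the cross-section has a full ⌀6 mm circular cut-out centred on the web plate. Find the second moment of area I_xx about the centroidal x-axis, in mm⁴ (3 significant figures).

Split into non-overlapping primitives; take the origin at the lower-left of the bounding box.
Bottom plate: 150 × 16, A = 2 400 mm², y = 8 mm, Ī = 51 200 mm⁴.
Web plate: 12 × 290, A = 3 480 mm², y = 161 mm, Ī = 24 389 000 mm⁴.
Top plate: 120 × 16, A = 1 920 mm², y = 314 mm, Ī = 40 960 mm⁴.
Hole (subtracted): ⌀6, A = 28.274 mm², y = 161 mm, Ī = 63.617 mm⁴.
Centroid: ȳ = ΣA·y / ΣA = 151.55 mm.
Transfer each piece to the centroidal x-axis using Ī + A·d² with d = y − 151.55:
  bottom plate: d = -143.55 mm → contributes +49 507 295 mm⁴
  web plate: d = 9.4496 mm → contributes +24 699 749 mm⁴
  top plate: d = 162.45 mm → contributes +50 709 539 mm⁴
  hole: d = 9.4496 mm → contributes −2588.4 mm⁴
Total I = 124 913 995 mm⁴.

I_xx ≈ 1.25 × 10⁸ mm⁴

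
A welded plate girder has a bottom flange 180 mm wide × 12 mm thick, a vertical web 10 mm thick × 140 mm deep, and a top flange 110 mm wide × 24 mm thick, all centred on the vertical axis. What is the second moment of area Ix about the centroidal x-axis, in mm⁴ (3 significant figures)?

Treat the section as a set of non-overlapping primitives; coordinates are from the bounding-box lower-left.
Bottom plate: 180 × 12, A = 2 160 mm², y = 6 mm, Ī = 25 920 mm⁴.
Web plate: 10 × 140, A = 1 400 mm², y = 82 mm, Ī = 2 286 667 mm⁴.
Top plate: 110 × 24, A = 2 640 mm², y = 164 mm, Ī = 126 720 mm⁴.
Centroid: ȳ = ΣA·y / ΣA = 90.439 mm.
Transfer each piece to the centroidal x-axis using Ī + A·d² with d = y − 90.439:
  bottom plate: d = -84.439 mm → contributes +15 426 495 mm⁴
  web plate: d = -8.4387 mm → contributes +2 386 363 mm⁴
  top plate: d = 73.561 mm → contributes +14 412 455 mm⁴
Total I = 32 225 313 mm⁴.

Ix ≈ 3.22 × 10⁷ mm⁴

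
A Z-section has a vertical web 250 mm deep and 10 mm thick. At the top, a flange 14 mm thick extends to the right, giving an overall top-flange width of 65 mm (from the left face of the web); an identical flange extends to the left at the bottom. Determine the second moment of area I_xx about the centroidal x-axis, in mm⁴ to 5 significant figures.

Split into non-overlapping primitives; take the origin at the lower-left of the bounding box.
Web: 10 × 250, A = 2 500 mm², y = 125 mm, Ī = 13 020 833 mm⁴.
Top flange (beyond web): 55 × 14, A = 770 mm², y = 243 mm, Ī = 12576.67 mm⁴.
Bottom flange (beyond web): 55 × 14, A = 770 mm², y = 7 mm, Ī = 12576.67 mm⁴.
Centroid: ȳ = ΣA·y / ΣA = 125 mm.
Transfer each piece to the centroidal x-axis using Ī + A·d² with d = y − 125:
  web: d = 0 mm → contributes +13 020 833 mm⁴
  top flange (beyond web): d = 118 mm → contributes +10 734 057 mm⁴
  bottom flange (beyond web): d = -118 mm → contributes +10 734 057 mm⁴
Total I = 34 488 947 mm⁴.

I_xx ≈ 3.4489 × 10⁷ mm⁴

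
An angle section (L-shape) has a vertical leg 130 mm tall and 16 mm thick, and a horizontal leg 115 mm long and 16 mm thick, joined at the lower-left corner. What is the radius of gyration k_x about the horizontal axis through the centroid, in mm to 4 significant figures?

Decompose the section into non-overlapping parts with the origin at the bottom-left of its bounding rectangle.
Vertical leg: 16 × 130, A = 2 080 mm², y = 65 mm, Ī = 2 929 333 mm⁴.
Horizontal leg (remainder): 99 × 16, A = 1 584 mm², y = 8 mm, Ī = 33 792 mm⁴.
Centroid: ȳ = ΣA·y / ΣA = 40.3581 mm.
Transfer each piece to the horizontal axis through the centroid using Ī + A·d² with d = y − 40.3581:
  vertical leg: d = 24.6419 mm → contributes +4 192 360 mm⁴
  horizontal leg (remainder): d = -32.3581 mm → contributes +1 692 312 mm⁴
Total I = 5 884 672 mm⁴.
Radius of gyration: k = √(I/A) = √(5 884 672 / 3 664) = 40.0759 mm.

k_x ≈ 40.08 mm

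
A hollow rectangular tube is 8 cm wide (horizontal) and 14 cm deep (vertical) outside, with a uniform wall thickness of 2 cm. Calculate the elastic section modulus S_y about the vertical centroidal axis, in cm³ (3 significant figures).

S_y ≈ 136 cm³

Break the section into simple shapes (no overlaps), measuring from the bottom-left corner of the bounding box.
Outer rectangle: 8 × 14, A = 112 cm², x = 4 cm, Ī = 597.33 cm⁴.
Inner void (subtracted): 4 × 10, A = 40 cm², x = 4 cm, Ī = 53.333 cm⁴.
By symmetry the centroid is at mid-width, x̄ = 4 cm.
All pieces are centred on the vertical centroidal axis, so I = ΣĪ (holes subtracted) = 544 cm⁴.
Extreme fibre distance c = 4 cm; S = I/c = 136 cm³.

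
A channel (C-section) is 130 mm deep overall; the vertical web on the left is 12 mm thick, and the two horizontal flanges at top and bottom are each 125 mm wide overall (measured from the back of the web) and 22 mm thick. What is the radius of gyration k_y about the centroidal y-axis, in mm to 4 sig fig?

Split into non-overlapping primitives; take the origin at the lower-left of the bounding box.
Web: 12 × 130, A = 1 560 mm², x = 6 mm, Ī = 18 720 mm⁴.
Top flange (beyond web): 113 × 22, A = 2 486 mm², x = 68.5 mm, Ī = 2 645 311 mm⁴.
Bottom flange (beyond web): 113 × 22, A = 2 486 mm², x = 68.5 mm, Ī = 2 645 311 mm⁴.
Centroid: x̄ = ΣA·x / ΣA = 53.5735 mm.
Transfer each piece to the centroidal y-axis using Ī + A·d² with d = x − 53.5735:
  web: d = -47.5735 mm → contributes +3 549 369 mm⁴
  top flange (beyond web): d = 14.9265 mm → contributes +3 199 194 mm⁴
  bottom flange (beyond web): d = 14.9265 mm → contributes +3 199 194 mm⁴
Total I = 9 947 757 mm⁴.
Radius of gyration: k = √(I/A) = √(9 947 757 / 6 532) = 39.0247 mm.

k_y ≈ 39.02 mm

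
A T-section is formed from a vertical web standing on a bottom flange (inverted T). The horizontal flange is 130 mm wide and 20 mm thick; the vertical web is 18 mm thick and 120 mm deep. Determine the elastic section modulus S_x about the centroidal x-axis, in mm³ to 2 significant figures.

S_x ≈ 8.6 × 10⁴ mm³

Split into non-overlapping primitives; take the origin at the lower-left of the bounding box.
Flange: 130 × 20, A = 2 600 mm², y = 10 mm, Ī = 86 667 mm⁴.
Web: 18 × 120, A = 2 160 mm², y = 80 mm, Ī = 2 592 000 mm⁴.
Centroid: ȳ = ΣA·y / ΣA = 41.76 mm.
Transfer each piece to the centroidal x-axis using Ī + A·d² with d = y − 41.76:
  flange: d = -31.76 mm → contributes +2 710 058 mm⁴
  web: d = 38.24 mm → contributes +5 749 785 mm⁴
Total I = 8 459 843 mm⁴.
Extreme fibre distance c = 98.24 mm; S = I/c = 86 118 mm³.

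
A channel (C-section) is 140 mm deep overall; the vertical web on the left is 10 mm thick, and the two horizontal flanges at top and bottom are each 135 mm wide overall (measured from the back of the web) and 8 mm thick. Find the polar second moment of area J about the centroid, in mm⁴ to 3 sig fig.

J ≈ 1.74 × 10⁷ mm⁴

Decompose the section into non-overlapping parts with the origin at the bottom-left of its bounding rectangle.
Web: 10 × 140, A = 1 400 mm², y = 70 mm, Ī = 2 286 667 mm⁴.
Top flange (beyond web): 125 × 8, A = 1 000 mm², y = 136 mm, Ī = 5333.3 mm⁴.
Bottom flange (beyond web): 125 × 8, A = 1 000 mm², y = 4 mm, Ī = 5333.3 mm⁴.
By symmetry the centroid is at mid-height, ȳ = 70 mm.
Transfer each piece to the centroidal x-axis using Ī + A·d² with d = y − 70:
  web: d = 0 mm → contributes +2 286 667 mm⁴
  top flange (beyond web): d = 66 mm → contributes +4 361 333 mm⁴
  bottom flange (beyond web): d = -66 mm → contributes +4 361 333 mm⁴
Total I = 11 009 333 mm⁴.
For the y-axis: x̄ = 44.706 mm.
Repeating about the centroidal y-axis gives I_y = 6 368 039 mm⁴.
Polar second moment: J = I_x + I_y = 17 377 373 mm⁴.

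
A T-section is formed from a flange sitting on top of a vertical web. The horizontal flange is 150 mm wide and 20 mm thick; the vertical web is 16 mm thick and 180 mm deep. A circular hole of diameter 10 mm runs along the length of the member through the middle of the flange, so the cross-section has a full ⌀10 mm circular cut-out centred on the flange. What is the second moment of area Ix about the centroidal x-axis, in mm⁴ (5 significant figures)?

Break the section into simple shapes (no overlaps), measuring from the bottom-left corner of the bounding box.
Flange: 150 × 20, A = 3 000 mm², y = 190 mm, Ī = 100 000 mm⁴.
Web: 16 × 180, A = 2 880 mm², y = 90 mm, Ī = 7 776 000 mm⁴.
Hole (subtracted): ⌀10, A = 78.53982 mm², y = 190 mm, Ī = 490.8739 mm⁴.
Centroid: ȳ = ΣA·y / ΣA = 140.3573 mm.
Transfer each piece to the centroidal x-axis using Ī + A·d² with d = y − 140.3573:
  flange: d = 49.64267 mm → contributes +7 493 185 mm⁴
  web: d = -50.35733 mm → contributes +15 079 277 mm⁴
  hole: d = 49.64267 mm → contributes −194 044 mm⁴
Total I = 22 378 419 mm⁴.

Ix ≈ 2.2378 × 10⁷ mm⁴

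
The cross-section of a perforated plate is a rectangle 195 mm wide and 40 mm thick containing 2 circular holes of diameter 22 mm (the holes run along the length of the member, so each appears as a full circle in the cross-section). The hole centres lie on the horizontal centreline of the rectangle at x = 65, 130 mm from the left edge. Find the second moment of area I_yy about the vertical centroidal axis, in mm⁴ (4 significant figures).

Decompose the section into non-overlapping parts with the origin at the bottom-left of its bounding rectangle.
Plate: 195 × 40, A = 7 800 mm², x = 97.5 mm, Ī = 24 716 250 mm⁴.
Hole 1 (subtracted): ⌀22, A = 380.133 mm², x = 65 mm, Ī = 11 499 mm⁴.
Hole 2 (subtracted): ⌀22, A = 380.133 mm², x = 130 mm, Ī = 11 499 mm⁴.
By symmetry the centroid is at mid-width, x̄ = 97.5 mm.
Transfer each piece to the vertical centroidal axis using Ī + A·d² with d = x − 97.5:
  plate: d = 0 mm → contributes +24 716 250 mm⁴
  hole 1: d = -32.5 mm → contributes −413 014 mm⁴
  hole 2: d = 32.5 mm → contributes −413 014 mm⁴
Total I = 23 890 222 mm⁴.

I_yy ≈ 2.389 × 10⁷ mm⁴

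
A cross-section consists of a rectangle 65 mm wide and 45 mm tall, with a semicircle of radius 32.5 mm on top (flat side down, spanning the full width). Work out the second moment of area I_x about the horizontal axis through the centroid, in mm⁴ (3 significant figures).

Treat the section as a set of non-overlapping primitives; coordinates are from the bounding-box lower-left.
Rectangular body: 65 × 45, A = 2 925 mm², y = 22.5 mm, Ī = 493 594 mm⁴.
Semicircular cap: semicircle r = 32.5, A = 1659.2 mm², y = 58.793 mm, Ī = 122 452 mm⁴.
Centroid: ȳ = ΣA·y / ΣA = 35.636 mm.
Transfer each piece to the horizontal axis through the centroid using Ī + A·d² with d = y − 35.636:
  rectangular body: d = -13.136 mm → contributes +998 298 mm⁴
  semicircular cap: d = 23.158 mm → contributes +1 012 218 mm⁴
Total I = 2 010 516 mm⁴.

I_x ≈ 2.01 × 10⁶ mm⁴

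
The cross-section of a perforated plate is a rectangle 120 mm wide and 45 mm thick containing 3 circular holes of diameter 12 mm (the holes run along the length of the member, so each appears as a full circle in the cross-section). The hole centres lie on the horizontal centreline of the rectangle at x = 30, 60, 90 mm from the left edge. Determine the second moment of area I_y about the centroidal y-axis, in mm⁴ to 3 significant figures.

Treat the section as a set of non-overlapping primitives; coordinates are from the bounding-box lower-left.
Plate: 120 × 45, A = 5 400 mm², x = 60 mm, Ī = 6 480 000 mm⁴.
Hole 1 (subtracted): ⌀12, A = 113.1 mm², x = 30 mm, Ī = 1017.9 mm⁴.
Hole 2 (subtracted): ⌀12, A = 113.1 mm², x = 60 mm, Ī = 1017.9 mm⁴.
Hole 3 (subtracted): ⌀12, A = 113.1 mm², x = 90 mm, Ī = 1017.9 mm⁴.
By symmetry the centroid is at mid-width, x̄ = 60 mm.
Transfer each piece to the centroidal y-axis using Ī + A·d² with d = x − 60:
  plate: d = 0 mm → contributes +6 480 000 mm⁴
  hole 1: d = -30 mm → contributes −102 805 mm⁴
  hole 2: d = 0 mm → contributes −1017.9 mm⁴
  hole 3: d = 30 mm → contributes −102 805 mm⁴
Total I = 6 273 371 mm⁴.

I_y ≈ 6.27 × 10⁶ mm⁴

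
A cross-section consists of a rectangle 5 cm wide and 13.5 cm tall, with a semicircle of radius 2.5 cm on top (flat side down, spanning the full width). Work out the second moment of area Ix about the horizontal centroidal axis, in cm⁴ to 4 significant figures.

Split into non-overlapping primitives; take the origin at the lower-left of the bounding box.
Rectangular body: 5 × 13.5, A = 67.5 cm², y = 6.75 cm, Ī = 1025.16 cm⁴.
Semicircular cap: semicircle r = 2.5, A = 9.81748 cm², y = 14.561 cm, Ī = 4.28738 cm⁴.
Centroid: ȳ = ΣA·y / ΣA = 7.74182 cm.
Transfer each piece to the horizontal centroidal axis using Ī + A·d² with d = y − 7.74182:
  rectangular body: d = -0.991815 cm → contributes +1091.56 cm⁴
  semicircular cap: d = 6.81922 cm → contributes +460.817 cm⁴
Total I = 1552.37 cm⁴.

Ix ≈ 1552 cm⁴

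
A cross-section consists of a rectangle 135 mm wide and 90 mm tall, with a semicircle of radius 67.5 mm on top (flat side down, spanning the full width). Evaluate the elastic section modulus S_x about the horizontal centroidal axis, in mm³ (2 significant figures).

S_x ≈ 4.1 × 10⁵ mm³

Decompose the section into non-overlapping parts with the origin at the bottom-left of its bounding rectangle.
Rectangular body: 135 × 90, A = 12 150 mm², y = 45 mm, Ī = 8 201 250 mm⁴.
Semicircular cap: semicircle r = 67.5, A = 7 157 mm², y = 118.6 mm, Ī = 2 278 490 mm⁴.
Centroid: ȳ = ΣA·y / ΣA = 72.3 mm.
Transfer each piece to the horizontal centroidal axis using Ī + A·d² with d = y − 72.3:
  rectangular body: d = -27.3 mm → contributes +17 257 008 mm⁴
  semicircular cap: d = 46.35 mm → contributes +17 652 023 mm⁴
Total I = 34 909 031 mm⁴.
Extreme fibre distance c = 85.2 mm; S = I/c = 409 734 mm³.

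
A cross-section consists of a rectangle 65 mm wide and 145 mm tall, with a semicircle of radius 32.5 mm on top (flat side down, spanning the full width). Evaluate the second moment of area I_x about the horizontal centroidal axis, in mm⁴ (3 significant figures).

I_x ≈ 2.71 × 10⁷ mm⁴

Decompose the section into non-overlapping parts with the origin at the bottom-left of its bounding rectangle.
Rectangular body: 65 × 145, A = 9 425 mm², y = 72.5 mm, Ī = 16 513 385 mm⁴.
Semicircular cap: semicircle r = 32.5, A = 1659.2 mm², y = 158.79 mm, Ī = 122 452 mm⁴.
Centroid: ȳ = ΣA·y / ΣA = 85.417 mm.
Transfer each piece to the horizontal centroidal axis using Ī + A·d² with d = y − 85.417:
  rectangular body: d = -12.917 mm → contributes +18 085 937 mm⁴
  semicircular cap: d = 73.376 mm → contributes +9 055 500 mm⁴
Total I = 27 141 438 mm⁴.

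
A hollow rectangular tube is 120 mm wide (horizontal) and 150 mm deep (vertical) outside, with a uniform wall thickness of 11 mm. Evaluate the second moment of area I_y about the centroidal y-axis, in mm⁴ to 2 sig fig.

I_y ≈ 1.2 × 10⁷ mm⁴

Treat the section as a set of non-overlapping primitives; coordinates are from the bounding-box lower-left.
Outer rectangle: 120 × 150, A = 18 000 mm², x = 60 mm, Ī = 21 600 000 mm⁴.
Inner void (subtracted): 98 × 128, A = 12 544 mm², x = 60 mm, Ī = 10 039 381 mm⁴.
By symmetry the centroid is at mid-width, x̄ = 60 mm.
All pieces are centred on the centroidal y-axis, so I = ΣĪ (holes subtracted) = 11 560 619 mm⁴.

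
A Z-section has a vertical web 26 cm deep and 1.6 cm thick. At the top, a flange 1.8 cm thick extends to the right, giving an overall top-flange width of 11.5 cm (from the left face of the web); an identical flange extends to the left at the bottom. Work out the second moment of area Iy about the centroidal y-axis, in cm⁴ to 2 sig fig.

Decompose the section into non-overlapping parts with the origin at the bottom-left of its bounding rectangle.
Web: 1.6 × 26, A = 41.6 cm², x = 10.7 cm, Ī = 8.875 cm⁴.
Top flange (beyond web): 9.9 × 1.8, A = 17.82 cm², x = 16.45 cm, Ī = 145.5 cm⁴.
Bottom flange (beyond web): 9.9 × 1.8, A = 17.82 cm², x = 4.95 cm, Ī = 145.5 cm⁴.
Centroid: x̄ = ΣA·x / ΣA = 10.7 cm.
Transfer each piece to the centroidal y-axis using Ī + A·d² with d = x − 10.7:
  web: d = 0 cm → contributes +8.875 cm⁴
  top flange (beyond web): d = 5.75 cm → contributes +734.7 cm⁴
  bottom flange (beyond web): d = -5.75 cm → contributes +734.7 cm⁴
Total I = 1 478 cm⁴.

Iy ≈ 1500 cm⁴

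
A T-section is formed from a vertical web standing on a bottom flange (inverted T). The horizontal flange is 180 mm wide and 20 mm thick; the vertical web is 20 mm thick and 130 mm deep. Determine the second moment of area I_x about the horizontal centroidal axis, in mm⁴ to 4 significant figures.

I_x ≈ 1.227 × 10⁷ mm⁴

Treat the section as a set of non-overlapping primitives; coordinates are from the bounding-box lower-left.
Flange: 180 × 20, A = 3 600 mm², y = 10 mm, Ī = 120 000 mm⁴.
Web: 20 × 130, A = 2 600 mm², y = 85 mm, Ī = 3 661 667 mm⁴.
Centroid: ȳ = ΣA·y / ΣA = 41.4516 mm.
Transfer each piece to the horizontal centroidal axis using Ī + A·d² with d = y − 41.4516:
  flange: d = -31.4516 mm → contributes +3 681 134 mm⁴
  web: d = 43.5484 mm → contributes +8 592 468 mm⁴
Total I = 12 273 602 mm⁴.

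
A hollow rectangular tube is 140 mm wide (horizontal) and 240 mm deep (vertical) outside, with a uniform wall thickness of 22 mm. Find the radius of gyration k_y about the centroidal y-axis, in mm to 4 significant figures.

k_y ≈ 52.29 mm

Split into non-overlapping primitives; take the origin at the lower-left of the bounding box.
Outer rectangle: 140 × 240, A = 33 600 mm², x = 70 mm, Ī = 54 880 000 mm⁴.
Inner void (subtracted): 96 × 196, A = 18 816 mm², x = 70 mm, Ī = 14 450 688 mm⁴.
By symmetry the centroid is at mid-width, x̄ = 70 mm.
All pieces are centred on the centroidal y-axis, so I = ΣĪ (holes subtracted) = 40 429 312 mm⁴.
Radius of gyration: k = √(I/A) = √(40 429 312 / 14 784) = 52.294 mm.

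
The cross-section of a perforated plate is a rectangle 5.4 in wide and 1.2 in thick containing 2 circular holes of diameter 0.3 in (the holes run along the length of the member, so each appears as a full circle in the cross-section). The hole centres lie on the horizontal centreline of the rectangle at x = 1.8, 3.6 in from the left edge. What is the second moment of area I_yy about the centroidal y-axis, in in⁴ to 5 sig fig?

Treat the section as a set of non-overlapping primitives; coordinates are from the bounding-box lower-left.
Plate: 5.4 × 1.2, A = 6.48 in², x = 2.7 in, Ī = 15.7464 in⁴.
Hole 1 (subtracted): ⌀0.3, A = 0.07068583 in², x = 1.8 in, Ī = 0.0003976078 in⁴.
Hole 2 (subtracted): ⌀0.3, A = 0.07068583 in², x = 3.6 in, Ī = 0.0003976078 in⁴.
By symmetry the centroid is at mid-width, x̄ = 2.7 in.
Transfer each piece to the centroidal y-axis using Ī + A·d² with d = x − 2.7:
  plate: d = 0 in → contributes +15.7464 in⁴
  hole 1: d = -0.9 in → contributes −0.05765313 in⁴
  hole 2: d = 0.9 in → contributes −0.05765313 in⁴
Total I = 15.63109 in⁴.

I_yy ≈ 15.631 in⁴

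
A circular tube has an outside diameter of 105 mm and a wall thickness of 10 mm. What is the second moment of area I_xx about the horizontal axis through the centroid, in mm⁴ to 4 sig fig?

I_xx ≈ 3.404 × 10⁶ mm⁴

Split into non-overlapping primitives; take the origin at the lower-left of the bounding box.
Outer circle: ⌀105, A = 8659.01 mm², y = 52.5 mm, Ī = 5 966 602 mm⁴.
Bore (subtracted): ⌀85, A = 5674.5 mm², y = 52.5 mm, Ī = 2 562 392 mm⁴.
By symmetry the centroid is at mid-height, ȳ = 52.5 mm.
All pieces are centred on the horizontal axis through the centroid, so I = ΣĪ (holes subtracted) = 3 404 210 mm⁴.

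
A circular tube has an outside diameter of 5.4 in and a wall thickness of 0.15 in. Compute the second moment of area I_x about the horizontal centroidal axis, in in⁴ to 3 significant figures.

I_x ≈ 8.53 in⁴

Break the section into simple shapes (no overlaps), measuring from the bottom-left corner of the bounding box.
Outer circle: ⌀5.4, A = 22.902 in², y = 2.7 in, Ī = 41.739 in⁴.
Bore (subtracted): ⌀5.1, A = 20.428 in², y = 2.7 in, Ī = 33.209 in⁴.
By symmetry the centroid is at mid-height, ȳ = 2.7 in.
All pieces are centred on the horizontal centroidal axis, so I = ΣĪ (holes subtracted) = 8.5307 in⁴.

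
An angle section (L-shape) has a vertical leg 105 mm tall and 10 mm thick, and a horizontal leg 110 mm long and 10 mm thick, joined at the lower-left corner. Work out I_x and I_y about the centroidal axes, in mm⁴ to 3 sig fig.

Treat the section as a set of non-overlapping primitives; coordinates are from the bounding-box lower-left.
Vertical leg: 10 × 105, A = 1 050 mm², y = 52.5 mm, Ī = 964 688 mm⁴.
Horizontal leg (remainder): 100 × 10, A = 1 000 mm², y = 5 mm, Ī = 8333.3 mm⁴.
Centroid: ȳ = ΣA·y / ΣA = 29.329 mm.
Transfer each piece to the centroidal x-axis using Ī + A·d² with d = y − 29.329:
  vertical leg: d = 23.171 mm → contributes +1 528 414 mm⁴
  horizontal leg (remainder): d = -24.329 mm → contributes +600 247 mm⁴
Total I = 2 128 661 mm⁴.
For the y-axis: x̄ = 31.829 mm.
Repeating about the centroidal y-axis gives I_y = 2 391 474 mm⁴.

I_x ≈ 2.13 × 10⁶ mm⁴, I_y ≈ 2.39 × 10⁶ mm⁴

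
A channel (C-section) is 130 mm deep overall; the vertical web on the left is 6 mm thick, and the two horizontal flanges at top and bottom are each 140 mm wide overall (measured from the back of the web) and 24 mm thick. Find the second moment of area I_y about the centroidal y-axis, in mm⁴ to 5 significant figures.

Split into non-overlapping primitives; take the origin at the lower-left of the bounding box.
Web: 6 × 130, A = 780 mm², x = 3 mm, Ī = 2 340 mm⁴.
Top flange (beyond web): 134 × 24, A = 3 216 mm², x = 73 mm, Ī = 4 812 208 mm⁴.
Bottom flange (beyond web): 134 × 24, A = 3 216 mm², x = 73 mm, Ī = 4 812 208 mm⁴.
Centroid: x̄ = ΣA·x / ΣA = 65.42928 mm.
Transfer each piece to the centroidal y-axis using Ī + A·d² with d = x − 65.42928:
  web: d = -62.42928 mm → contributes +3 042 324 mm⁴
  top flange (beyond web): d = 7.570715 mm → contributes +4 996 535 mm⁴
  bottom flange (beyond web): d = 7.570715 mm → contributes +4 996 535 mm⁴
Total I = 13 035 395 mm⁴.

I_y ≈ 1.3035 × 10⁷ mm⁴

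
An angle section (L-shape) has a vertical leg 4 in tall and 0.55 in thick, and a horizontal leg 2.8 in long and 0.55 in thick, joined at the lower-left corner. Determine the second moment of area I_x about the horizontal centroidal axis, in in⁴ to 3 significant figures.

Decompose the section into non-overlapping parts with the origin at the bottom-left of its bounding rectangle.
Vertical leg: 0.55 × 4, A = 2.2 in², y = 2 in, Ī = 2.9333 in⁴.
Horizontal leg (remainder): 2.25 × 0.55, A = 1.2375 in², y = 0.275 in, Ī = 0.031195 in⁴.
Centroid: ȳ = ΣA·y / ΣA = 1.379 in.
Transfer each piece to the horizontal centroidal axis using Ī + A·d² with d = y − 1.379:
  vertical leg: d = 0.621 in → contributes +3.7817 in⁴
  horizontal leg (remainder): d = -1.104 in → contributes +1.5395 in⁴
Total I = 5.3212 in⁴.

I_x ≈ 5.32 in⁴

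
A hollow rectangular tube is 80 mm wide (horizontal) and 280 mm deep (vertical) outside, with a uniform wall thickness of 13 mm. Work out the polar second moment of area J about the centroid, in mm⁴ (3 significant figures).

Treat the section as a set of non-overlapping primitives; coordinates are from the bounding-box lower-left.
Outer rectangle: 80 × 280, A = 22 400 mm², y = 140 mm, Ī = 146 346 667 mm⁴.
Inner void (subtracted): 54 × 254, A = 13 716 mm², y = 140 mm, Ī = 73 741 788 mm⁴.
By symmetry the centroid is at mid-height, ȳ = 140 mm.
All pieces are centred on the centroidal x-axis, so I = ΣĪ (holes subtracted) = 72 604 879 mm⁴.
Repeating about the centroidal y-axis gives I_y = 8 613 679 mm⁴.
Polar second moment: J = I_x + I_y = 81 218 557 mm⁴.

J ≈ 8.12 × 10⁷ mm⁴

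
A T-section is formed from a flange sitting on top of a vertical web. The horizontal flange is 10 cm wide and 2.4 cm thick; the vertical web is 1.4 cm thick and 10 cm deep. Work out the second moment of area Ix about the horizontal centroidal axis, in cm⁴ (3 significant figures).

Ix ≈ 468 cm⁴

Split into non-overlapping primitives; take the origin at the lower-left of the bounding box.
Flange: 10 × 2.4, A = 24 cm², y = 11.2 cm, Ī = 11.52 cm⁴.
Web: 1.4 × 10, A = 14 cm², y = 5 cm, Ī = 116.67 cm⁴.
Centroid: ȳ = ΣA·y / ΣA = 8.9158 cm.
Transfer each piece to the horizontal centroidal axis using Ī + A·d² with d = y − 8.9158:
  flange: d = 2.2842 cm → contributes +136.74 cm⁴
  web: d = -3.9158 cm → contributes +331.33 cm⁴
Total I = 468.08 cm⁴.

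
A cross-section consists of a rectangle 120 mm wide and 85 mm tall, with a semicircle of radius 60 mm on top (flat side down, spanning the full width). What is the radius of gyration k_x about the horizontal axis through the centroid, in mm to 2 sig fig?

Decompose the section into non-overlapping parts with the origin at the bottom-left of its bounding rectangle.
Rectangular body: 120 × 85, A = 10 200 mm², y = 42.5 mm, Ī = 6 141 250 mm⁴.
Semicircular cap: semicircle r = 60, A = 5 655 mm², y = 110.5 mm, Ī = 1 422 450 mm⁴.
Centroid: ȳ = ΣA·y / ΣA = 66.74 mm.
Transfer each piece to the horizontal axis through the centroid using Ī + A·d² with d = y − 66.74:
  rectangular body: d = -24.24 mm → contributes +12 134 849 mm⁴
  semicircular cap: d = 43.72 mm → contributes +12 233 441 mm⁴
Total I = 24 368 290 mm⁴.
Radius of gyration: k = √(I/A) = √(24 368 290 / 15 855) = 39.2 mm.

k_x ≈ 39 mm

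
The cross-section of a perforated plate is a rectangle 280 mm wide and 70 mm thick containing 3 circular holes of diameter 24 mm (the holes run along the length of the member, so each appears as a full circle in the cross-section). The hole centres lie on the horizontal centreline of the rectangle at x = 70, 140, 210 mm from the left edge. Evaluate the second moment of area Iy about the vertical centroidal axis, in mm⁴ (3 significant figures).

Decompose the section into non-overlapping parts with the origin at the bottom-left of its bounding rectangle.
Plate: 280 × 70, A = 19 600 mm², x = 140 mm, Ī = 128 053 333 mm⁴.
Hole 1 (subtracted): ⌀24, A = 452.39 mm², x = 70 mm, Ī = 16 286 mm⁴.
Hole 2 (subtracted): ⌀24, A = 452.39 mm², x = 140 mm, Ī = 16 286 mm⁴.
Hole 3 (subtracted): ⌀24, A = 452.39 mm², x = 210 mm, Ī = 16 286 mm⁴.
By symmetry the centroid is at mid-width, x̄ = 140 mm.
Transfer each piece to the vertical centroidal axis using Ī + A·d² with d = x − 140:
  plate: d = 0 mm → contributes +128 053 333 mm⁴
  hole 1: d = -70 mm → contributes −2 232 994 mm⁴
  hole 2: d = 0 mm → contributes −16 286 mm⁴
  hole 3: d = 70 mm → contributes −2 232 994 mm⁴
Total I = 123 571 060 mm⁴.

Iy ≈ 1.24 × 10⁸ mm⁴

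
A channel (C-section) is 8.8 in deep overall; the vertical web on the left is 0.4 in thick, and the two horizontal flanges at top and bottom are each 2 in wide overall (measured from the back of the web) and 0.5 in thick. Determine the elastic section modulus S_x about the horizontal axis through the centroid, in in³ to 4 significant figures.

S_x ≈ 11.43 in³

Decompose the section into non-overlapping parts with the origin at the bottom-left of its bounding rectangle.
Web: 0.4 × 8.8, A = 3.52 in², y = 4.4 in, Ī = 22.7157 in⁴.
Top flange (beyond web): 1.6 × 0.5, A = 0.8 in², y = 8.55 in, Ī = 0.0166667 in⁴.
Bottom flange (beyond web): 1.6 × 0.5, A = 0.8 in², y = 0.25 in, Ī = 0.0166667 in⁴.
By symmetry the centroid is at mid-height, ȳ = 4.4 in.
Transfer each piece to the horizontal axis through the centroid using Ī + A·d² with d = y − 4.4:
  web: d = 0 in → contributes +22.7157 in⁴
  top flange (beyond web): d = 4.15 in → contributes +13.7947 in⁴
  bottom flange (beyond web): d = -4.15 in → contributes +13.7947 in⁴
Total I = 50.3051 in⁴.
Extreme fibre distance c = 4.4 in; S = I/c = 11.433 in³.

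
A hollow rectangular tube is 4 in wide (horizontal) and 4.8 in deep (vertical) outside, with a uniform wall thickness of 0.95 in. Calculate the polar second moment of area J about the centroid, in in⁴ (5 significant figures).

J ≈ 55.958 in⁴

Treat the section as a set of non-overlapping primitives; coordinates are from the bounding-box lower-left.
Outer rectangle: 4 × 4.8, A = 19.2 in², y = 2.4 in, Ī = 36.864 in⁴.
Inner void (subtracted): 2.1 × 2.9, A = 6.09 in², y = 2.4 in, Ī = 4.268075 in⁴.
By symmetry the centroid is at mid-height, ȳ = 2.4 in.
All pieces are centred on the centroidal x-axis, so I = ΣĪ (holes subtracted) = 32.59593 in⁴.
Repeating about the centroidal y-axis gives I_y = 23.36193 in⁴.
Polar second moment: J = I_x + I_y = 55.95785 in⁴.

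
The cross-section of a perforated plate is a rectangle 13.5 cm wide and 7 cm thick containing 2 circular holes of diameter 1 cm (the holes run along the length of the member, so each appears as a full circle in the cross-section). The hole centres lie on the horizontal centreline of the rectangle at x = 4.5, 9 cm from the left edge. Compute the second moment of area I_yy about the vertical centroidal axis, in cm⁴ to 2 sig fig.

I_yy ≈ 1400 cm⁴

Split into non-overlapping primitives; take the origin at the lower-left of the bounding box.
Plate: 13.5 × 7, A = 94.5 cm², x = 6.75 cm, Ī = 1 435 cm⁴.
Hole 1 (subtracted): ⌀1, A = 0.7854 cm², x = 4.5 cm, Ī = 0.04909 cm⁴.
Hole 2 (subtracted): ⌀1, A = 0.7854 cm², x = 9 cm, Ī = 0.04909 cm⁴.
By symmetry the centroid is at mid-width, x̄ = 6.75 cm.
Transfer each piece to the vertical centroidal axis using Ī + A·d² with d = x − 6.75:
  plate: d = 0 cm → contributes +1 435 cm⁴
  hole 1: d = -2.25 cm → contributes −4.025 cm⁴
  hole 2: d = 2.25 cm → contributes −4.025 cm⁴
Total I = 1 427 cm⁴.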